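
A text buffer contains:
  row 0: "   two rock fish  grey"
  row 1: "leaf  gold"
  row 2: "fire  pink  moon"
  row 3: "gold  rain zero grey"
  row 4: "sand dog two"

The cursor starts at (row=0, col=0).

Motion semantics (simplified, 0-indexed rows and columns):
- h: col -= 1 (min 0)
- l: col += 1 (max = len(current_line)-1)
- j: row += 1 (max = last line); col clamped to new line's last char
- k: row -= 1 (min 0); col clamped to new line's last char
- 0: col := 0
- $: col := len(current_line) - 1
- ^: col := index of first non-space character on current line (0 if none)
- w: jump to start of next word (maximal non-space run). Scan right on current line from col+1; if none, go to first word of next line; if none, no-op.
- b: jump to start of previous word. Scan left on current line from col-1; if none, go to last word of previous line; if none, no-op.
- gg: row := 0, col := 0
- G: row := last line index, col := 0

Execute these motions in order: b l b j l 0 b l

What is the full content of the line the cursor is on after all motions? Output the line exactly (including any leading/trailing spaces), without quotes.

After 1 (b): row=0 col=0 char='_'
After 2 (l): row=0 col=1 char='_'
After 3 (b): row=0 col=1 char='_'
After 4 (j): row=1 col=1 char='e'
After 5 (l): row=1 col=2 char='a'
After 6 (0): row=1 col=0 char='l'
After 7 (b): row=0 col=18 char='g'
After 8 (l): row=0 col=19 char='r'

Answer:    two rock fish  grey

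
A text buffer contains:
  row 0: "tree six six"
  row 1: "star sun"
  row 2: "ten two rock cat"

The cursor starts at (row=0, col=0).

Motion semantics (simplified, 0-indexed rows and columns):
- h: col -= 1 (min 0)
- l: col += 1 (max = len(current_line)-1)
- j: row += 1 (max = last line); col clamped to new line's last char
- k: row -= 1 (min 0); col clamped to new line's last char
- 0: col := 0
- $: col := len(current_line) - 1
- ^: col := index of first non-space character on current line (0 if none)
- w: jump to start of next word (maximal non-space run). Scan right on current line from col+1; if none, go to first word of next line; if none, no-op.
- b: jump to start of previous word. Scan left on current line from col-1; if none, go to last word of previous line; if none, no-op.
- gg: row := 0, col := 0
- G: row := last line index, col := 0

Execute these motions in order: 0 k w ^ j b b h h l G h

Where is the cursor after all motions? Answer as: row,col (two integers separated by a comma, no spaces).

Answer: 2,0

Derivation:
After 1 (0): row=0 col=0 char='t'
After 2 (k): row=0 col=0 char='t'
After 3 (w): row=0 col=5 char='s'
After 4 (^): row=0 col=0 char='t'
After 5 (j): row=1 col=0 char='s'
After 6 (b): row=0 col=9 char='s'
After 7 (b): row=0 col=5 char='s'
After 8 (h): row=0 col=4 char='_'
After 9 (h): row=0 col=3 char='e'
After 10 (l): row=0 col=4 char='_'
After 11 (G): row=2 col=0 char='t'
After 12 (h): row=2 col=0 char='t'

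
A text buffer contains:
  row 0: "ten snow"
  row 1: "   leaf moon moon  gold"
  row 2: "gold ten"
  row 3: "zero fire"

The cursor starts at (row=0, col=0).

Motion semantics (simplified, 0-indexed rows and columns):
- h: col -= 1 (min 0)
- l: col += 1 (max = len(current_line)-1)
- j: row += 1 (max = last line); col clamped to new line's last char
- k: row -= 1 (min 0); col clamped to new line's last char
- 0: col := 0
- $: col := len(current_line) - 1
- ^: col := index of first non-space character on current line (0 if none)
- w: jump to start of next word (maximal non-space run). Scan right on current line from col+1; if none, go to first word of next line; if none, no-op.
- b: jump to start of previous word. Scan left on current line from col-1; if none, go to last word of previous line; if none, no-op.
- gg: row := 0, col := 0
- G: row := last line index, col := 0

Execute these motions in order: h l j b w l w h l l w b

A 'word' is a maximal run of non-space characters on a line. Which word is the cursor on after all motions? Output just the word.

After 1 (h): row=0 col=0 char='t'
After 2 (l): row=0 col=1 char='e'
After 3 (j): row=1 col=1 char='_'
After 4 (b): row=0 col=4 char='s'
After 5 (w): row=1 col=3 char='l'
After 6 (l): row=1 col=4 char='e'
After 7 (w): row=1 col=8 char='m'
After 8 (h): row=1 col=7 char='_'
After 9 (l): row=1 col=8 char='m'
After 10 (l): row=1 col=9 char='o'
After 11 (w): row=1 col=13 char='m'
After 12 (b): row=1 col=8 char='m'

Answer: moon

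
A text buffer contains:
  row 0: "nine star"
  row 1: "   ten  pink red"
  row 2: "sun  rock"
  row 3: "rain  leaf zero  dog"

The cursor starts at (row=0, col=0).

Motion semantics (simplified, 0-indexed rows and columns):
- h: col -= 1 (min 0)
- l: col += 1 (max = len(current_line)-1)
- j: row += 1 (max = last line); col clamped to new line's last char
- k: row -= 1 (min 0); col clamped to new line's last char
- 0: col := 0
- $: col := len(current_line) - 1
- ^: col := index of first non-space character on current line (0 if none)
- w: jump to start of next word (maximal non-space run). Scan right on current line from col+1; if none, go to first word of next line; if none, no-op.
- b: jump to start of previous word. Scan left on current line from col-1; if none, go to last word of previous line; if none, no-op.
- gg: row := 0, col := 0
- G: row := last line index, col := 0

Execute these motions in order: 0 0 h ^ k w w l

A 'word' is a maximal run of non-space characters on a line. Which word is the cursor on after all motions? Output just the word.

After 1 (0): row=0 col=0 char='n'
After 2 (0): row=0 col=0 char='n'
After 3 (h): row=0 col=0 char='n'
After 4 (^): row=0 col=0 char='n'
After 5 (k): row=0 col=0 char='n'
After 6 (w): row=0 col=5 char='s'
After 7 (w): row=1 col=3 char='t'
After 8 (l): row=1 col=4 char='e'

Answer: ten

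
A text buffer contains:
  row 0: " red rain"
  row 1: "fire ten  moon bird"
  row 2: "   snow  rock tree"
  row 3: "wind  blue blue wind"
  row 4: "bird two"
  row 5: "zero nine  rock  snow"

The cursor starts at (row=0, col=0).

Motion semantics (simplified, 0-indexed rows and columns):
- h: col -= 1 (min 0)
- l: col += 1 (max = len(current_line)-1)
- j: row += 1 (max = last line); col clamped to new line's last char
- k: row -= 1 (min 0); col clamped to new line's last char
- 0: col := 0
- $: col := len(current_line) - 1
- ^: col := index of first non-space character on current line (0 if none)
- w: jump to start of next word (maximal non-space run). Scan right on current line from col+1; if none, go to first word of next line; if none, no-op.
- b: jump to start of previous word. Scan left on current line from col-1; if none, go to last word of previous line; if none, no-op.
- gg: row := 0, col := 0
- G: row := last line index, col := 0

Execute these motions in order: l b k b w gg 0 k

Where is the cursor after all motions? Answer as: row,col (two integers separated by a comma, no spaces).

After 1 (l): row=0 col=1 char='r'
After 2 (b): row=0 col=1 char='r'
After 3 (k): row=0 col=1 char='r'
After 4 (b): row=0 col=1 char='r'
After 5 (w): row=0 col=5 char='r'
After 6 (gg): row=0 col=0 char='_'
After 7 (0): row=0 col=0 char='_'
After 8 (k): row=0 col=0 char='_'

Answer: 0,0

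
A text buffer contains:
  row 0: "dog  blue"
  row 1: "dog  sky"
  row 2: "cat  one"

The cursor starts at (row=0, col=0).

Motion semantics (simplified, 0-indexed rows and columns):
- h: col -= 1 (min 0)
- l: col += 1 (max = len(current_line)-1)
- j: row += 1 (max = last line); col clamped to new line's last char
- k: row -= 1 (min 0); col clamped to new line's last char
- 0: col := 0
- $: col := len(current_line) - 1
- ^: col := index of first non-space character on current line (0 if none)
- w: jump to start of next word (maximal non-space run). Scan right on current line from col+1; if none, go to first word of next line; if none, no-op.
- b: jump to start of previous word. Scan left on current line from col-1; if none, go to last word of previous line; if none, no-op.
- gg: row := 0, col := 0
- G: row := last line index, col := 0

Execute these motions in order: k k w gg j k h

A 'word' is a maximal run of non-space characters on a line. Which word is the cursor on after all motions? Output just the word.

After 1 (k): row=0 col=0 char='d'
After 2 (k): row=0 col=0 char='d'
After 3 (w): row=0 col=5 char='b'
After 4 (gg): row=0 col=0 char='d'
After 5 (j): row=1 col=0 char='d'
After 6 (k): row=0 col=0 char='d'
After 7 (h): row=0 col=0 char='d'

Answer: dog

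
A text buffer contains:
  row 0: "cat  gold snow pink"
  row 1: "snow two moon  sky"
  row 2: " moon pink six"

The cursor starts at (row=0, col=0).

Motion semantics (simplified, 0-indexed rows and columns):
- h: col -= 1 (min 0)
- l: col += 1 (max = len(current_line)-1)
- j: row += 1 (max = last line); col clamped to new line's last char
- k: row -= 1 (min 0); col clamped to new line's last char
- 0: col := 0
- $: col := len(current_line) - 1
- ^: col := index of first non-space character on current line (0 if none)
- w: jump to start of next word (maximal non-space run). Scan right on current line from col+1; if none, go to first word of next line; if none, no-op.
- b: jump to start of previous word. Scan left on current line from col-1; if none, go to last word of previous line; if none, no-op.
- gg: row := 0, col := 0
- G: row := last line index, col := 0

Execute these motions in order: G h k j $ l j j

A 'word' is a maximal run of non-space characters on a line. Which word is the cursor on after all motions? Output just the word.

After 1 (G): row=2 col=0 char='_'
After 2 (h): row=2 col=0 char='_'
After 3 (k): row=1 col=0 char='s'
After 4 (j): row=2 col=0 char='_'
After 5 ($): row=2 col=13 char='x'
After 6 (l): row=2 col=13 char='x'
After 7 (j): row=2 col=13 char='x'
After 8 (j): row=2 col=13 char='x'

Answer: six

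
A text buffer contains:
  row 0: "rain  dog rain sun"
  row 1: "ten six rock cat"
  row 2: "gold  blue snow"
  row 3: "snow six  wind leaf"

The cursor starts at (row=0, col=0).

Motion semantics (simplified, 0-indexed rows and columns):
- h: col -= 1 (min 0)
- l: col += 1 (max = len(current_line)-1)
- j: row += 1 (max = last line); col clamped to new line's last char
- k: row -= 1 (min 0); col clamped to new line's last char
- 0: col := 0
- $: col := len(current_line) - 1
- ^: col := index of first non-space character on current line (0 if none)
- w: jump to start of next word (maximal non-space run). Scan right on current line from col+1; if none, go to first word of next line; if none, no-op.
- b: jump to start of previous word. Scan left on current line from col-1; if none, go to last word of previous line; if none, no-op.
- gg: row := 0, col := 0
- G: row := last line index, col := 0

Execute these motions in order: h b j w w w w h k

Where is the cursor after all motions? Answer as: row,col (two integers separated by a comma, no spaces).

Answer: 1,0

Derivation:
After 1 (h): row=0 col=0 char='r'
After 2 (b): row=0 col=0 char='r'
After 3 (j): row=1 col=0 char='t'
After 4 (w): row=1 col=4 char='s'
After 5 (w): row=1 col=8 char='r'
After 6 (w): row=1 col=13 char='c'
After 7 (w): row=2 col=0 char='g'
After 8 (h): row=2 col=0 char='g'
After 9 (k): row=1 col=0 char='t'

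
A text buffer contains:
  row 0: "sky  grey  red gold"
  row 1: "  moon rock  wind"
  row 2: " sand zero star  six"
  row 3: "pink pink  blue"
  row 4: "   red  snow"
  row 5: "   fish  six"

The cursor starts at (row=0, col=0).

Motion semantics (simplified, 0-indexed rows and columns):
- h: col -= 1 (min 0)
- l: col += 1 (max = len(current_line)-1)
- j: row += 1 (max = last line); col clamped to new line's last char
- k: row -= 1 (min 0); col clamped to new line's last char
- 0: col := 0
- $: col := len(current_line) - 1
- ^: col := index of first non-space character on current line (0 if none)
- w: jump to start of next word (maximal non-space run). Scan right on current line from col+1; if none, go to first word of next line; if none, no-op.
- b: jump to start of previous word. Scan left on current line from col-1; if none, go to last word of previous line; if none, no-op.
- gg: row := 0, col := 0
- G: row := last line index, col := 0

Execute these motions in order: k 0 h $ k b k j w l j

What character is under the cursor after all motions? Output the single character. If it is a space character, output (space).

After 1 (k): row=0 col=0 char='s'
After 2 (0): row=0 col=0 char='s'
After 3 (h): row=0 col=0 char='s'
After 4 ($): row=0 col=18 char='d'
After 5 (k): row=0 col=18 char='d'
After 6 (b): row=0 col=15 char='g'
After 7 (k): row=0 col=15 char='g'
After 8 (j): row=1 col=15 char='n'
After 9 (w): row=2 col=1 char='s'
After 10 (l): row=2 col=2 char='a'
After 11 (j): row=3 col=2 char='n'

Answer: n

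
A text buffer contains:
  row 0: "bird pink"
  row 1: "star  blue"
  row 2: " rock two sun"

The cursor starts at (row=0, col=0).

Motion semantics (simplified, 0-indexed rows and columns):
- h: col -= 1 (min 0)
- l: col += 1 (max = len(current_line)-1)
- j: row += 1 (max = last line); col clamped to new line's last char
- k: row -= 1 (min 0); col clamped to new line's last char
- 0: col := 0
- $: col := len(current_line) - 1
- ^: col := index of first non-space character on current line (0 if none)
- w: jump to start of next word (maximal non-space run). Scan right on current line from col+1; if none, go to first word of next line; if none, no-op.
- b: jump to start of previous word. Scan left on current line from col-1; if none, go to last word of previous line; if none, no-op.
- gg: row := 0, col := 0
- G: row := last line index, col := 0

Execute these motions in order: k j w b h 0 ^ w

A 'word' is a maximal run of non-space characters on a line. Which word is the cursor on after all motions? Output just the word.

Answer: blue

Derivation:
After 1 (k): row=0 col=0 char='b'
After 2 (j): row=1 col=0 char='s'
After 3 (w): row=1 col=6 char='b'
After 4 (b): row=1 col=0 char='s'
After 5 (h): row=1 col=0 char='s'
After 6 (0): row=1 col=0 char='s'
After 7 (^): row=1 col=0 char='s'
After 8 (w): row=1 col=6 char='b'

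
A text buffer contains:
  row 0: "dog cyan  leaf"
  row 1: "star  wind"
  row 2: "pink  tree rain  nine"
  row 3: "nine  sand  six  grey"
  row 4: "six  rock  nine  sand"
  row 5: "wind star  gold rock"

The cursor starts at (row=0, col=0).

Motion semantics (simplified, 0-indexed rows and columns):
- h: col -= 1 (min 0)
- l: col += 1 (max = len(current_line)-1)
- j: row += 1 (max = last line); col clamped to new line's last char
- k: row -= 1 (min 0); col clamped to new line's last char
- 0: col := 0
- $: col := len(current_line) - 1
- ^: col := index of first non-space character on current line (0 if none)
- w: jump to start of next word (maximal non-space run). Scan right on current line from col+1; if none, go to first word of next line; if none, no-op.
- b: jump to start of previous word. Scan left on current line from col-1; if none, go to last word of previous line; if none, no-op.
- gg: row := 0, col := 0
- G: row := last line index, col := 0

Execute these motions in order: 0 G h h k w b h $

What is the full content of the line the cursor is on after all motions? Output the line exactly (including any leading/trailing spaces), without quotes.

After 1 (0): row=0 col=0 char='d'
After 2 (G): row=5 col=0 char='w'
After 3 (h): row=5 col=0 char='w'
After 4 (h): row=5 col=0 char='w'
After 5 (k): row=4 col=0 char='s'
After 6 (w): row=4 col=5 char='r'
After 7 (b): row=4 col=0 char='s'
After 8 (h): row=4 col=0 char='s'
After 9 ($): row=4 col=20 char='d'

Answer: six  rock  nine  sand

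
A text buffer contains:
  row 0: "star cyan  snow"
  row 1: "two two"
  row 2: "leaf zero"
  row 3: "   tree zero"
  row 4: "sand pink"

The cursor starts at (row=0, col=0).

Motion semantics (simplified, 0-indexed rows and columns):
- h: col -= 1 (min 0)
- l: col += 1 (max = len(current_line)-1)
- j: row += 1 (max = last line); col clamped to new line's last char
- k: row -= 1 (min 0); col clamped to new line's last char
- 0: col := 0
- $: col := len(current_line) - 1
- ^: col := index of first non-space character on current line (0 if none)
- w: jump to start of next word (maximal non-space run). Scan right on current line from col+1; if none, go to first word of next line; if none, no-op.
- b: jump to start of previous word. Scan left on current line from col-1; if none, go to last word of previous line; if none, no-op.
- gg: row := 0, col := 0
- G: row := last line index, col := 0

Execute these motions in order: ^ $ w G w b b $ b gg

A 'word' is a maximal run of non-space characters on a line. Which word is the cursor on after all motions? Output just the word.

After 1 (^): row=0 col=0 char='s'
After 2 ($): row=0 col=14 char='w'
After 3 (w): row=1 col=0 char='t'
After 4 (G): row=4 col=0 char='s'
After 5 (w): row=4 col=5 char='p'
After 6 (b): row=4 col=0 char='s'
After 7 (b): row=3 col=8 char='z'
After 8 ($): row=3 col=11 char='o'
After 9 (b): row=3 col=8 char='z'
After 10 (gg): row=0 col=0 char='s'

Answer: star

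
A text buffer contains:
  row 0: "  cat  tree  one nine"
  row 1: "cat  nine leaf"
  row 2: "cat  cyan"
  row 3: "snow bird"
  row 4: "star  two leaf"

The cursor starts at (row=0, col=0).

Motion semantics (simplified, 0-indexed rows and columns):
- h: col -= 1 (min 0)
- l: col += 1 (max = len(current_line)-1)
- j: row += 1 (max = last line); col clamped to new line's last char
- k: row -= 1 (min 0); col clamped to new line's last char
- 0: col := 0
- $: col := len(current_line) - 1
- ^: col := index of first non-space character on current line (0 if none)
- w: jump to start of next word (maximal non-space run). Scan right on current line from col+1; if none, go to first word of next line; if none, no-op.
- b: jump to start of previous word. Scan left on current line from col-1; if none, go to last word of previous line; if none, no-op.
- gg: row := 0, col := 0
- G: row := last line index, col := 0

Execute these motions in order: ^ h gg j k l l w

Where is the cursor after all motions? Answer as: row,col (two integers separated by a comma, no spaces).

After 1 (^): row=0 col=2 char='c'
After 2 (h): row=0 col=1 char='_'
After 3 (gg): row=0 col=0 char='_'
After 4 (j): row=1 col=0 char='c'
After 5 (k): row=0 col=0 char='_'
After 6 (l): row=0 col=1 char='_'
After 7 (l): row=0 col=2 char='c'
After 8 (w): row=0 col=7 char='t'

Answer: 0,7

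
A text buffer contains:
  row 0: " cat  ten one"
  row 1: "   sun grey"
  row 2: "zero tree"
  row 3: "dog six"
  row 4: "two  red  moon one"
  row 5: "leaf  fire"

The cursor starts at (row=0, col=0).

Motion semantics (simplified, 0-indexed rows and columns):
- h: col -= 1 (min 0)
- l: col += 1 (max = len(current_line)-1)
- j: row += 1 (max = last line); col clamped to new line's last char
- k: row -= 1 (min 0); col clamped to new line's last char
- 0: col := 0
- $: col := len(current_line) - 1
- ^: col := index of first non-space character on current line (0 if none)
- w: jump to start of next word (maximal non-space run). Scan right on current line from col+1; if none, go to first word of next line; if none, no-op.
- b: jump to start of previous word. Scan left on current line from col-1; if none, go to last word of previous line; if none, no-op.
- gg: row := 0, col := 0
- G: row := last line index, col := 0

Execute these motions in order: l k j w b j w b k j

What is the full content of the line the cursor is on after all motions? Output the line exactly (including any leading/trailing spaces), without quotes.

Answer:    sun grey

Derivation:
After 1 (l): row=0 col=1 char='c'
After 2 (k): row=0 col=1 char='c'
After 3 (j): row=1 col=1 char='_'
After 4 (w): row=1 col=3 char='s'
After 5 (b): row=0 col=10 char='o'
After 6 (j): row=1 col=10 char='y'
After 7 (w): row=2 col=0 char='z'
After 8 (b): row=1 col=7 char='g'
After 9 (k): row=0 col=7 char='e'
After 10 (j): row=1 col=7 char='g'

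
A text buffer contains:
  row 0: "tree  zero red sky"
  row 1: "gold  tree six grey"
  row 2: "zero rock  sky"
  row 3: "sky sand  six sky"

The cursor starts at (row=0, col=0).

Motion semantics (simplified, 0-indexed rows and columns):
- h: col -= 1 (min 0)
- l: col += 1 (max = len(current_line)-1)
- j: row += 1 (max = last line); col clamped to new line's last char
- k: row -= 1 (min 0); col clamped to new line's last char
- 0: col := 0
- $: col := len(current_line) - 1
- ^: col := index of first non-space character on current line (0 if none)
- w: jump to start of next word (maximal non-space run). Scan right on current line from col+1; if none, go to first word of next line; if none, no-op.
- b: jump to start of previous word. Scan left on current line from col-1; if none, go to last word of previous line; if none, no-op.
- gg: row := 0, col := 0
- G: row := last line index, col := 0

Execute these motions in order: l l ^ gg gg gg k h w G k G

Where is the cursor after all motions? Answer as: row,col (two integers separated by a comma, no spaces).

After 1 (l): row=0 col=1 char='r'
After 2 (l): row=0 col=2 char='e'
After 3 (^): row=0 col=0 char='t'
After 4 (gg): row=0 col=0 char='t'
After 5 (gg): row=0 col=0 char='t'
After 6 (gg): row=0 col=0 char='t'
After 7 (k): row=0 col=0 char='t'
After 8 (h): row=0 col=0 char='t'
After 9 (w): row=0 col=6 char='z'
After 10 (G): row=3 col=0 char='s'
After 11 (k): row=2 col=0 char='z'
After 12 (G): row=3 col=0 char='s'

Answer: 3,0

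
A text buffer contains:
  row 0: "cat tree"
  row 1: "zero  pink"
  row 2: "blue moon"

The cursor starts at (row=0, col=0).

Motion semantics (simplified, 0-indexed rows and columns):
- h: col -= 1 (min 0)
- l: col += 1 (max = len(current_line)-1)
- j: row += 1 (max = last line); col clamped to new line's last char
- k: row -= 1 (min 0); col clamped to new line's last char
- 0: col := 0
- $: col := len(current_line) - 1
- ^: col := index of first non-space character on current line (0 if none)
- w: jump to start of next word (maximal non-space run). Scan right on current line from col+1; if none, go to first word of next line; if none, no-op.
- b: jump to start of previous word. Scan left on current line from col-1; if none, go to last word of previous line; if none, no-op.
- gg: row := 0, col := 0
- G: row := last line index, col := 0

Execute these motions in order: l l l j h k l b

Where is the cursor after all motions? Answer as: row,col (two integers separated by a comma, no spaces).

Answer: 0,0

Derivation:
After 1 (l): row=0 col=1 char='a'
After 2 (l): row=0 col=2 char='t'
After 3 (l): row=0 col=3 char='_'
After 4 (j): row=1 col=3 char='o'
After 5 (h): row=1 col=2 char='r'
After 6 (k): row=0 col=2 char='t'
After 7 (l): row=0 col=3 char='_'
After 8 (b): row=0 col=0 char='c'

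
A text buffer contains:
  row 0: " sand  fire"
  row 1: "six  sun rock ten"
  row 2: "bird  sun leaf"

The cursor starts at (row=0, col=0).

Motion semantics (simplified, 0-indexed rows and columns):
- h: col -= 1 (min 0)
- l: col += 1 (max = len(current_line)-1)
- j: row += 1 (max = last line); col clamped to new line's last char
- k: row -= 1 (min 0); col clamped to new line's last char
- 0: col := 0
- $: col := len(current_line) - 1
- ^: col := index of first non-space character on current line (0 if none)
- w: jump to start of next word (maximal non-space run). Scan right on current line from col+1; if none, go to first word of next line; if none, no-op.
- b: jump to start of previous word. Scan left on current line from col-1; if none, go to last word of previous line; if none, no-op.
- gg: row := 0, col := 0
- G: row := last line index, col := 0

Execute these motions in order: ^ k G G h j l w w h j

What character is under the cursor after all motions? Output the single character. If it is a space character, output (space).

After 1 (^): row=0 col=1 char='s'
After 2 (k): row=0 col=1 char='s'
After 3 (G): row=2 col=0 char='b'
After 4 (G): row=2 col=0 char='b'
After 5 (h): row=2 col=0 char='b'
After 6 (j): row=2 col=0 char='b'
After 7 (l): row=2 col=1 char='i'
After 8 (w): row=2 col=6 char='s'
After 9 (w): row=2 col=10 char='l'
After 10 (h): row=2 col=9 char='_'
After 11 (j): row=2 col=9 char='_'

Answer: (space)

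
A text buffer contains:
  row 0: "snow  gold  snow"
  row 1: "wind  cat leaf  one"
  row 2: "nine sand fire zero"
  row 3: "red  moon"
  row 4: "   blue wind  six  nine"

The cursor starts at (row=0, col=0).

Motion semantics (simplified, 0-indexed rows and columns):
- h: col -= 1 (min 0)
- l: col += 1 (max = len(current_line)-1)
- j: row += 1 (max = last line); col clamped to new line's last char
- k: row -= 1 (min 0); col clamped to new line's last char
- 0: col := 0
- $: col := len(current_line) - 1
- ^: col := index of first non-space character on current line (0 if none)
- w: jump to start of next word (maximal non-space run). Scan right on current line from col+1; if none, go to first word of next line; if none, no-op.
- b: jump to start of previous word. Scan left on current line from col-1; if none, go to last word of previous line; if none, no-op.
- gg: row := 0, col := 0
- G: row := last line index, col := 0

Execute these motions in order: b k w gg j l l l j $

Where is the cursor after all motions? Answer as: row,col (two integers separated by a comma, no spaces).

Answer: 2,18

Derivation:
After 1 (b): row=0 col=0 char='s'
After 2 (k): row=0 col=0 char='s'
After 3 (w): row=0 col=6 char='g'
After 4 (gg): row=0 col=0 char='s'
After 5 (j): row=1 col=0 char='w'
After 6 (l): row=1 col=1 char='i'
After 7 (l): row=1 col=2 char='n'
After 8 (l): row=1 col=3 char='d'
After 9 (j): row=2 col=3 char='e'
After 10 ($): row=2 col=18 char='o'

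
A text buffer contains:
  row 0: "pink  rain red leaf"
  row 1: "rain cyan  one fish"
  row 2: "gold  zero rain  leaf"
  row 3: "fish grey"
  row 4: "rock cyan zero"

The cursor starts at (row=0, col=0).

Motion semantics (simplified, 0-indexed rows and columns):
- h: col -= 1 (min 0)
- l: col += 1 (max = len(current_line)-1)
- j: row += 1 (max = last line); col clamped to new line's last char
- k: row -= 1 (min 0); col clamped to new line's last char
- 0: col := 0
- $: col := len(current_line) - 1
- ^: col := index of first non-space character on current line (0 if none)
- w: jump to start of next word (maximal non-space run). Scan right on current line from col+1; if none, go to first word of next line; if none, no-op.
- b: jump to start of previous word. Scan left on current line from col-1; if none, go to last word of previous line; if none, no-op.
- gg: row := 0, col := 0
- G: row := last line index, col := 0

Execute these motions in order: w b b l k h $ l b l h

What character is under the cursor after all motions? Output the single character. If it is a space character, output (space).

After 1 (w): row=0 col=6 char='r'
After 2 (b): row=0 col=0 char='p'
After 3 (b): row=0 col=0 char='p'
After 4 (l): row=0 col=1 char='i'
After 5 (k): row=0 col=1 char='i'
After 6 (h): row=0 col=0 char='p'
After 7 ($): row=0 col=18 char='f'
After 8 (l): row=0 col=18 char='f'
After 9 (b): row=0 col=15 char='l'
After 10 (l): row=0 col=16 char='e'
After 11 (h): row=0 col=15 char='l'

Answer: l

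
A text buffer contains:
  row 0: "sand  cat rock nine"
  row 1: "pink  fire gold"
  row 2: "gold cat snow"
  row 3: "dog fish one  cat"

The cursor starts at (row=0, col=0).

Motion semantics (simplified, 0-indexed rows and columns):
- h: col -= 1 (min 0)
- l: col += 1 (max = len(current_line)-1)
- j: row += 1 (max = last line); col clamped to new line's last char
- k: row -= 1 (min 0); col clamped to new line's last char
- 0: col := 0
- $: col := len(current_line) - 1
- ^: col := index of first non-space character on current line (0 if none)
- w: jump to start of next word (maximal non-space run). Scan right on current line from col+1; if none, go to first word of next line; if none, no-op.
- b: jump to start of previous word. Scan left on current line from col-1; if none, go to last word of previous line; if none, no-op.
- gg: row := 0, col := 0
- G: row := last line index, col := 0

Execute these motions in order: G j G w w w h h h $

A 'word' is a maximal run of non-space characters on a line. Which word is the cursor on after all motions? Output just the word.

After 1 (G): row=3 col=0 char='d'
After 2 (j): row=3 col=0 char='d'
After 3 (G): row=3 col=0 char='d'
After 4 (w): row=3 col=4 char='f'
After 5 (w): row=3 col=9 char='o'
After 6 (w): row=3 col=14 char='c'
After 7 (h): row=3 col=13 char='_'
After 8 (h): row=3 col=12 char='_'
After 9 (h): row=3 col=11 char='e'
After 10 ($): row=3 col=16 char='t'

Answer: cat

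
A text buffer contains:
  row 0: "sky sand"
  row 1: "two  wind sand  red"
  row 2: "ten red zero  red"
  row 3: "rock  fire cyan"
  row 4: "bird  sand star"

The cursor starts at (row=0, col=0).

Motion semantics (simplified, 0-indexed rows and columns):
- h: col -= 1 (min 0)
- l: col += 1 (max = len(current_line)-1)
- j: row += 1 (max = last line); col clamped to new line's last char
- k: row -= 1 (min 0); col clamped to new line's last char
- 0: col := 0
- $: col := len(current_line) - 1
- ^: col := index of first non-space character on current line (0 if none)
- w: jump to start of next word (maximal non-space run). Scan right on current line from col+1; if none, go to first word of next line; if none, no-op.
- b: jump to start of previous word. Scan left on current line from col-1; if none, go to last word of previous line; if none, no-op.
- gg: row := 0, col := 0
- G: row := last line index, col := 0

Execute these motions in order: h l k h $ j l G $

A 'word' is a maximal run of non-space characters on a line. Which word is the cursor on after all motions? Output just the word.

Answer: star

Derivation:
After 1 (h): row=0 col=0 char='s'
After 2 (l): row=0 col=1 char='k'
After 3 (k): row=0 col=1 char='k'
After 4 (h): row=0 col=0 char='s'
After 5 ($): row=0 col=7 char='d'
After 6 (j): row=1 col=7 char='n'
After 7 (l): row=1 col=8 char='d'
After 8 (G): row=4 col=0 char='b'
After 9 ($): row=4 col=14 char='r'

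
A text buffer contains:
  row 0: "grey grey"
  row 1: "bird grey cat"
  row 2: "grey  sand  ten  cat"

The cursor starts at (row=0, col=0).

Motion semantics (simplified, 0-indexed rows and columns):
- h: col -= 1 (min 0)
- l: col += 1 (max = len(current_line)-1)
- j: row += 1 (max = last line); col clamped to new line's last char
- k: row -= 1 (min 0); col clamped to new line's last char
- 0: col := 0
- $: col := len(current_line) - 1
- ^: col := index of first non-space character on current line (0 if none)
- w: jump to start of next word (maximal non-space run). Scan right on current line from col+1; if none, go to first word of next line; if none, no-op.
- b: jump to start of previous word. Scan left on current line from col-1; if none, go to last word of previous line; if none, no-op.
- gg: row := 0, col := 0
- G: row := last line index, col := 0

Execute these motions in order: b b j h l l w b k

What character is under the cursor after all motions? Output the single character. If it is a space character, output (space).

After 1 (b): row=0 col=0 char='g'
After 2 (b): row=0 col=0 char='g'
After 3 (j): row=1 col=0 char='b'
After 4 (h): row=1 col=0 char='b'
After 5 (l): row=1 col=1 char='i'
After 6 (l): row=1 col=2 char='r'
After 7 (w): row=1 col=5 char='g'
After 8 (b): row=1 col=0 char='b'
After 9 (k): row=0 col=0 char='g'

Answer: g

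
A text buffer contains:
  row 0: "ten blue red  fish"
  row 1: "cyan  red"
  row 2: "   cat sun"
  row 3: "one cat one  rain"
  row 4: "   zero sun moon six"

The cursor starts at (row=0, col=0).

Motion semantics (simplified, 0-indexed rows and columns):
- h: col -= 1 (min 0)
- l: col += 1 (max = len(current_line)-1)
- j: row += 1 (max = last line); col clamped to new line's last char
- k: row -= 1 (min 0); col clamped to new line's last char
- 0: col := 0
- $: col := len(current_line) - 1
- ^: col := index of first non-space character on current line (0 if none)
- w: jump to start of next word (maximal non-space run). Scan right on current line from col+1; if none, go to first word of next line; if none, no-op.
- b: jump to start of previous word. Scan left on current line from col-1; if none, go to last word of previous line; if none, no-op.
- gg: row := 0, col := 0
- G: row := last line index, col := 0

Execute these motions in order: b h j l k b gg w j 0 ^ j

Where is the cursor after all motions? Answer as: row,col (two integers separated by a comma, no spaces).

After 1 (b): row=0 col=0 char='t'
After 2 (h): row=0 col=0 char='t'
After 3 (j): row=1 col=0 char='c'
After 4 (l): row=1 col=1 char='y'
After 5 (k): row=0 col=1 char='e'
After 6 (b): row=0 col=0 char='t'
After 7 (gg): row=0 col=0 char='t'
After 8 (w): row=0 col=4 char='b'
After 9 (j): row=1 col=4 char='_'
After 10 (0): row=1 col=0 char='c'
After 11 (^): row=1 col=0 char='c'
After 12 (j): row=2 col=0 char='_'

Answer: 2,0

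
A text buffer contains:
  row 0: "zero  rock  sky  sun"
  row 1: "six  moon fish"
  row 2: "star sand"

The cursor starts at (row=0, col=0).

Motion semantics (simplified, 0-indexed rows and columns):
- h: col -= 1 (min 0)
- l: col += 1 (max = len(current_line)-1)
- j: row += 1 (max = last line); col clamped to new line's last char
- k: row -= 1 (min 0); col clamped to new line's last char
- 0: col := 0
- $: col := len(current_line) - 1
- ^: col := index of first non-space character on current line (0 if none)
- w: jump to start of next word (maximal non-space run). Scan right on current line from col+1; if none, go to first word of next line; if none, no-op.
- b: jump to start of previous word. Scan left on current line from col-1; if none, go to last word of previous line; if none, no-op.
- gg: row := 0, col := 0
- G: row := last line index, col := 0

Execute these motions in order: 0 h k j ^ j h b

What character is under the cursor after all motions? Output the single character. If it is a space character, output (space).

Answer: f

Derivation:
After 1 (0): row=0 col=0 char='z'
After 2 (h): row=0 col=0 char='z'
After 3 (k): row=0 col=0 char='z'
After 4 (j): row=1 col=0 char='s'
After 5 (^): row=1 col=0 char='s'
After 6 (j): row=2 col=0 char='s'
After 7 (h): row=2 col=0 char='s'
After 8 (b): row=1 col=10 char='f'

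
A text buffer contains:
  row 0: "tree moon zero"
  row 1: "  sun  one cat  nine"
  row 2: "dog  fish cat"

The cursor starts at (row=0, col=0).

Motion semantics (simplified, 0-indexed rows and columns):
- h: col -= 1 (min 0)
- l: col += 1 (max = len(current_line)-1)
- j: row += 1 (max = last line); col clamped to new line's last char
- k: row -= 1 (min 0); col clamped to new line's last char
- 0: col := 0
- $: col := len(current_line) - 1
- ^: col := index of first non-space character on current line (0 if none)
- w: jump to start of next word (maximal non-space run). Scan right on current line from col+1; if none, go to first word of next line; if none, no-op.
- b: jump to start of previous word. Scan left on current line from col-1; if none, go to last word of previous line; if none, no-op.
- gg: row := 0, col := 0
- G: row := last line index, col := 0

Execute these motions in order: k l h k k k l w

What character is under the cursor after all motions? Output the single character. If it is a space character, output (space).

Answer: m

Derivation:
After 1 (k): row=0 col=0 char='t'
After 2 (l): row=0 col=1 char='r'
After 3 (h): row=0 col=0 char='t'
After 4 (k): row=0 col=0 char='t'
After 5 (k): row=0 col=0 char='t'
After 6 (k): row=0 col=0 char='t'
After 7 (l): row=0 col=1 char='r'
After 8 (w): row=0 col=5 char='m'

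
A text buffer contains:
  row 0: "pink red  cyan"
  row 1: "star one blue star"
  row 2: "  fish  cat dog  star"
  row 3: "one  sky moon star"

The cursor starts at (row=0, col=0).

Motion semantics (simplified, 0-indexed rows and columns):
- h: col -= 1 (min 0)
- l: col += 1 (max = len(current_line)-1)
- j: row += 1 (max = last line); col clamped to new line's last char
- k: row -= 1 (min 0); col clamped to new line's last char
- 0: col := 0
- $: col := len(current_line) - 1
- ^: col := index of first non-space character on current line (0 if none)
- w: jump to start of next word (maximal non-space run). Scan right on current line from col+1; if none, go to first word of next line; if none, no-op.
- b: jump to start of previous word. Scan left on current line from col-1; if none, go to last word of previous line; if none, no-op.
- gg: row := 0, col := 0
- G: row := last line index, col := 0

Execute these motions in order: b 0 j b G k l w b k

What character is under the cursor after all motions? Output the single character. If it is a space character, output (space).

After 1 (b): row=0 col=0 char='p'
After 2 (0): row=0 col=0 char='p'
After 3 (j): row=1 col=0 char='s'
After 4 (b): row=0 col=10 char='c'
After 5 (G): row=3 col=0 char='o'
After 6 (k): row=2 col=0 char='_'
After 7 (l): row=2 col=1 char='_'
After 8 (w): row=2 col=2 char='f'
After 9 (b): row=1 col=14 char='s'
After 10 (k): row=0 col=13 char='n'

Answer: n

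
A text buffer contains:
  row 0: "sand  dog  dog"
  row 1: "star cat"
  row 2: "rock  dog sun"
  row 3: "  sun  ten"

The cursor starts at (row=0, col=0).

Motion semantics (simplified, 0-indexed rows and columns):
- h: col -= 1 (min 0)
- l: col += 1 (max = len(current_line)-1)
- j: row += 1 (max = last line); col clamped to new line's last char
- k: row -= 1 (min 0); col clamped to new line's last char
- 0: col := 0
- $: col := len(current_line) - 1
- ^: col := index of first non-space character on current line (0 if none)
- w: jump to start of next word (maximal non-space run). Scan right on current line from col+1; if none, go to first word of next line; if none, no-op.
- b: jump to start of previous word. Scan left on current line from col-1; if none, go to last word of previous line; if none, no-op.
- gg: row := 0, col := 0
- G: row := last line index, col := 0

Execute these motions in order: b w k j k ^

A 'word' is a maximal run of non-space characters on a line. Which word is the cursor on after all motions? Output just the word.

After 1 (b): row=0 col=0 char='s'
After 2 (w): row=0 col=6 char='d'
After 3 (k): row=0 col=6 char='d'
After 4 (j): row=1 col=6 char='a'
After 5 (k): row=0 col=6 char='d'
After 6 (^): row=0 col=0 char='s'

Answer: sand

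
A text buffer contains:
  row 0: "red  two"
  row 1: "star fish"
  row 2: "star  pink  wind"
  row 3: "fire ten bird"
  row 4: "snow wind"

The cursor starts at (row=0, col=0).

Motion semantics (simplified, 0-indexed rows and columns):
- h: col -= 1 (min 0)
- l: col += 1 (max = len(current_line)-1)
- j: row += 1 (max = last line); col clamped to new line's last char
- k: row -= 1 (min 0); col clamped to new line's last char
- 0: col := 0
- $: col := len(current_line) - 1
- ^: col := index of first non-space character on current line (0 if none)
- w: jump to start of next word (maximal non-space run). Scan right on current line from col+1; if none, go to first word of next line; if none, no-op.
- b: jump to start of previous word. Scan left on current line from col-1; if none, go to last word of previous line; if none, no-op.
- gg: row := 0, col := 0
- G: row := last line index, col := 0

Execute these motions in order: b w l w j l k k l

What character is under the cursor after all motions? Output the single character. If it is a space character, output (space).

After 1 (b): row=0 col=0 char='r'
After 2 (w): row=0 col=5 char='t'
After 3 (l): row=0 col=6 char='w'
After 4 (w): row=1 col=0 char='s'
After 5 (j): row=2 col=0 char='s'
After 6 (l): row=2 col=1 char='t'
After 7 (k): row=1 col=1 char='t'
After 8 (k): row=0 col=1 char='e'
After 9 (l): row=0 col=2 char='d'

Answer: d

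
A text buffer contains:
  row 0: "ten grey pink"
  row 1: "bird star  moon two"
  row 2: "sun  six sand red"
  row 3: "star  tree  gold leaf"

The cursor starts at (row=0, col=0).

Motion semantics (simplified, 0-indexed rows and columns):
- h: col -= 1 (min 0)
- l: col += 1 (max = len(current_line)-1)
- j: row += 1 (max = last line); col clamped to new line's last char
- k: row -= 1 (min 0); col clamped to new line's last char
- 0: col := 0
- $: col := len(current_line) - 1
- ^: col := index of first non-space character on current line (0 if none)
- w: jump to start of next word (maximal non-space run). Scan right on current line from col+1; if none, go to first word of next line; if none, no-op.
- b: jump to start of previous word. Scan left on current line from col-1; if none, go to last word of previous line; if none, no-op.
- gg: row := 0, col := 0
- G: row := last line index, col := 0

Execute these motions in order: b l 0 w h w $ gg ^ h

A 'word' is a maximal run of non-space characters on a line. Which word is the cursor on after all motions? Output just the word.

Answer: ten

Derivation:
After 1 (b): row=0 col=0 char='t'
After 2 (l): row=0 col=1 char='e'
After 3 (0): row=0 col=0 char='t'
After 4 (w): row=0 col=4 char='g'
After 5 (h): row=0 col=3 char='_'
After 6 (w): row=0 col=4 char='g'
After 7 ($): row=0 col=12 char='k'
After 8 (gg): row=0 col=0 char='t'
After 9 (^): row=0 col=0 char='t'
After 10 (h): row=0 col=0 char='t'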